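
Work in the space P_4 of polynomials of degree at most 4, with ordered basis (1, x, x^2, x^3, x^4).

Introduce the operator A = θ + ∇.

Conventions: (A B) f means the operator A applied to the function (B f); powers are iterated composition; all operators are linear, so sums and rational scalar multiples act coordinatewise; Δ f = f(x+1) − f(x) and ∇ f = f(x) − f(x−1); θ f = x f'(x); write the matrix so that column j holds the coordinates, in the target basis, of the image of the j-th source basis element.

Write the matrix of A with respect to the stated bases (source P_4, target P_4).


the matrix is [[0, 1, -1, 1, -1]; [0, 1, 2, -3, 4]; [0, 0, 2, 3, -6]; [0, 0, 0, 3, 4]; [0, 0, 0, 0, 4]] (rows listed top to bottom)

image of 1: 0
image of x: x + 1
image of x^2: 2x^2 + 2x - 1
image of x^3: 3x^3 + 3x^2 - 3x + 1
image of x^4: 4x^4 + 4x^3 - 6x^2 + 4x - 1
each image's coordinates form column j of the matrix


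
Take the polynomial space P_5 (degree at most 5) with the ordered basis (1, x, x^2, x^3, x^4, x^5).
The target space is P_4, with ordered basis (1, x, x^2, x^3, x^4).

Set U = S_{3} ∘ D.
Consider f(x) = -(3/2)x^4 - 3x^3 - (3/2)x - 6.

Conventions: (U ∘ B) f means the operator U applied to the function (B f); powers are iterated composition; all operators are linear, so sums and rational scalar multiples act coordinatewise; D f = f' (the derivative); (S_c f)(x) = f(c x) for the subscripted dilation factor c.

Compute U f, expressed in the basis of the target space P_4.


g(x) = -162x^3 - 81x^2 - 3/2

D f = -6x^3 - 9x^2 - 3/2
S_{3} D f = -162x^3 - 81x^2 - 3/2


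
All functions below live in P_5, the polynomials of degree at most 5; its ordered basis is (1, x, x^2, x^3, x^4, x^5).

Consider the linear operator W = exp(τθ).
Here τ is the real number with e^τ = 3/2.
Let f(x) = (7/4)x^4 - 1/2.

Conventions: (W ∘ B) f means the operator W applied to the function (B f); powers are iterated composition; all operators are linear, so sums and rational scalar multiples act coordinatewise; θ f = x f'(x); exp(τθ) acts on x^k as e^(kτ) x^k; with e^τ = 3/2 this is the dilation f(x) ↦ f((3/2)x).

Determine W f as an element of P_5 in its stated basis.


exp(τθ) x^k = e^(kτ) x^k; with e^τ = 3/2 this sends x^k to (3/2)^k x^k
x^4 ↦ 81/16 x^4
applying this coordinatewise to f: exp(τθ) f = (567/64)x^4 - 1/2

the image equals g(x) = (567/64)x^4 - 1/2


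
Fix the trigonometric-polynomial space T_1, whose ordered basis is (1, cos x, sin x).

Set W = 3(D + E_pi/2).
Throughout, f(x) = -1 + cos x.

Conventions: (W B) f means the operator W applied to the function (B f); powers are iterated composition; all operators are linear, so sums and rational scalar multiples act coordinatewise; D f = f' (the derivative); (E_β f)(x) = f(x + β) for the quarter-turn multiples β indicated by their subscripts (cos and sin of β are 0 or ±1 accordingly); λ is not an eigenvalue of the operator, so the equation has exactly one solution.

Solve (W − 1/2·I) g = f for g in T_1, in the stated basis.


write g with unknown coordinates in the stated basis and equate coefficients in (W − 1/2·I) g = f
solving from the highest basis element down gives g = -2/5 - (2/145)cos x + (24/145)sin x
check: W g = -6/5 + (144/145)cos x + (12/145)sin x
so W g − 1/2·g = -1 + cos x = f ✓

the image equals g(x) = -2/5 - (2/145)cos x + (24/145)sin x


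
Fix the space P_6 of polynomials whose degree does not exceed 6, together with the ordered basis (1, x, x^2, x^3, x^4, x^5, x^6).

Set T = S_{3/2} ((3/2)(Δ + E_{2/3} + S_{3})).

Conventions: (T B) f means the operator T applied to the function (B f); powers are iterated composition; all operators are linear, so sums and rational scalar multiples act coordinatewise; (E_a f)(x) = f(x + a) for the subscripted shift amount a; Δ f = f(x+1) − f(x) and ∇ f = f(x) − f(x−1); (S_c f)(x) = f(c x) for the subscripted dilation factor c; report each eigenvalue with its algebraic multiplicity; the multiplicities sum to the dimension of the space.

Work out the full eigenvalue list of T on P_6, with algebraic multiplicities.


image of 1: 3
image of x: 9x + 5/2
image of x^2: (135/4)x^2 + (15/2)x + 13/6
image of x^3: (567/4)x^3 + (135/8)x^2 + (39/4)x + 35/18
image of x^4: (9963/16)x^4 + (135/4)x^3 + (117/4)x^2 + (35/3)x + 97/54
image of x^5: (44469/16)x^5 + (2025/32)x^4 + (585/8)x^3 + (175/4)x^2 + (485/36)x + 275/162
image of x^6: (798255/64)x^6 + (3645/32)x^5 + (5265/32)x^4 + (525/4)x^3 + (485/8)x^2 + (275/18)x + 793/486
the matrix is upper triangular; its diagonal is (3, 9, 135/4, 567/4, 9963/16, 44469/16, 798255/64)
for a triangular matrix the eigenvalues are the diagonal entries, with algebraic multiplicity their repetition count

λ = 3 (multiplicity 1), λ = 9 (multiplicity 1), λ = 135/4 (multiplicity 1), λ = 567/4 (multiplicity 1), λ = 9963/16 (multiplicity 1), λ = 44469/16 (multiplicity 1), λ = 798255/64 (multiplicity 1)


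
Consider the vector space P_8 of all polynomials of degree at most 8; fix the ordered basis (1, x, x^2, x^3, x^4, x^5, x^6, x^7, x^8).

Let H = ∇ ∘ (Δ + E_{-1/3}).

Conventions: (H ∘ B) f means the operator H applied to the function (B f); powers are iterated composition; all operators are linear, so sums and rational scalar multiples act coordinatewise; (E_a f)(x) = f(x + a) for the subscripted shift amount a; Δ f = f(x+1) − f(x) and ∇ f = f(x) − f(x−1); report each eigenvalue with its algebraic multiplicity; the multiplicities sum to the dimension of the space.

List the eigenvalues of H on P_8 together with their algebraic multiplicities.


λ = 0 (multiplicity 9)

image of 1: 0
image of x: 1
image of x^2: 2x + 1/3
image of x^3: 3x^2 + x + 7/3
image of x^4: 4x^3 + 2x^2 + (28/3)x - 31/27
image of x^5: 5x^4 + (10/3)x^3 + (70/3)x^2 - (155/27)x + 341/81
image of x^6: 6x^5 + 5x^4 + (140/3)x^3 - (155/9)x^2 + (682/27)x - 293/81
image of x^7: 7x^6 + 7x^5 + (245/3)x^4 - (1085/27)x^3 + (2387/27)x^2 - (2051/81)x + 5461/729
image of x^8: 8x^7 + (28/3)x^6 + (392/3)x^5 - (2170/27)x^4 + (19096/81)x^3 - (8204/81)x^2 + (43688/729)x - 17471/2187
the matrix is upper triangular; its diagonal is (0, 0, 0, 0, 0, 0, 0, 0, 0)
for a triangular matrix the eigenvalues are the diagonal entries, with algebraic multiplicity their repetition count


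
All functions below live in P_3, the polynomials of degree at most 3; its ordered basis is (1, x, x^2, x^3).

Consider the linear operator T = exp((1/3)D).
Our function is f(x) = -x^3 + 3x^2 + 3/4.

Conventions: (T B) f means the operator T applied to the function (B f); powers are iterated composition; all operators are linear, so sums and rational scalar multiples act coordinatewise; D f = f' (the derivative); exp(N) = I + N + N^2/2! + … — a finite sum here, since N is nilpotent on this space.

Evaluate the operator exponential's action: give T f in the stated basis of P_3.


g(x) = -x^3 + 2x^2 + (5/3)x + 113/108

order-1 term: -x^2 + 2x
order-2 term: -(1/3)x + 1/3
order-3 term: -1/27
the series for exp((1/3)D) f terminates at order 3
exp((1/3)D) f = -x^3 + 2x^2 + (5/3)x + 113/108


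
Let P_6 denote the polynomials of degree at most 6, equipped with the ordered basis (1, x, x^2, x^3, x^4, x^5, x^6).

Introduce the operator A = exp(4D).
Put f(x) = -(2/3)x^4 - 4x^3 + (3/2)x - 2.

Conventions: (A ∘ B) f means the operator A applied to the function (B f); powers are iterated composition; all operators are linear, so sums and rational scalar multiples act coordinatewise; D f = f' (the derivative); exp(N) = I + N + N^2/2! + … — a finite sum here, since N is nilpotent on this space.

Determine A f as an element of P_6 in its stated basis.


order-1 term: -(32/3)x^3 - 48x^2 + 6
order-2 term: -64x^2 - 192x
order-3 term: -(512/3)x - 256
order-4 term: -512/3
the series for exp(4D) f terminates at order 4
exp(4D) f = -(2/3)x^4 - (44/3)x^3 - 112x^2 - (2167/6)x - 1268/3

g(x) = -(2/3)x^4 - (44/3)x^3 - 112x^2 - (2167/6)x - 1268/3


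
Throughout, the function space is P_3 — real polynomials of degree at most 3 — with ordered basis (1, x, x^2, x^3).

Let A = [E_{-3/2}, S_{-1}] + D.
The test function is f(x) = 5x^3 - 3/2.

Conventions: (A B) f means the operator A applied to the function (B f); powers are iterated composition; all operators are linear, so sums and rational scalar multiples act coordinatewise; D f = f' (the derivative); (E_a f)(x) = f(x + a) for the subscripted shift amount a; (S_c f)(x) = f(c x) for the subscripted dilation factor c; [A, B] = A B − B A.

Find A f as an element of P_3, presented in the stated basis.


S_{-1} f = -5x^3 - 3/2
E_{-3/2} S_{-1} f = -5x^3 + (45/2)x^2 - (135/4)x + 123/8
E_{-3/2} f = 5x^3 - (45/2)x^2 + (135/4)x - 147/8
S_{-1} E_{-3/2} f = -5x^3 - (45/2)x^2 - (135/4)x - 147/8
[E_{-3/2}, S_{-1}] f = 45x^2 + 135/4
D f = 15x^2
([E_{-3/2}, S_{-1}] + D) f = 60x^2 + 135/4

the result is g(x) = 60x^2 + 135/4


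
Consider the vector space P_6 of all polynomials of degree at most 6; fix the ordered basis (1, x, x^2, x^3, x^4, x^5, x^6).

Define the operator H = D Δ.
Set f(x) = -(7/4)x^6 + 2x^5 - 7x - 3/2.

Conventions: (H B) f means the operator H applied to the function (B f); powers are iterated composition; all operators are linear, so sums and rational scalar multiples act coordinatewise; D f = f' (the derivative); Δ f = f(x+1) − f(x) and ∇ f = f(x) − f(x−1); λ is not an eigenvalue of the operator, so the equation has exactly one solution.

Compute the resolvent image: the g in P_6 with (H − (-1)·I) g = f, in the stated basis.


write g with unknown coordinates in the stated basis and equate coefficients in (H − (-1)·I) g = f
solving from the highest basis element down gives g = -(7/4)x^6 + 2x^5 + (105/2)x^4 + 65x^3 - 585x^2 - (2029/2)x + 764
check: H g = -(105/2)x^4 - 65x^3 + 585x^2 + (2015/2)x - 1531/2
so H g − (-1)·g = -(7/4)x^6 + 2x^5 - 7x - 3/2 = f ✓

the result is g(x) = -(7/4)x^6 + 2x^5 + (105/2)x^4 + 65x^3 - 585x^2 - (2029/2)x + 764


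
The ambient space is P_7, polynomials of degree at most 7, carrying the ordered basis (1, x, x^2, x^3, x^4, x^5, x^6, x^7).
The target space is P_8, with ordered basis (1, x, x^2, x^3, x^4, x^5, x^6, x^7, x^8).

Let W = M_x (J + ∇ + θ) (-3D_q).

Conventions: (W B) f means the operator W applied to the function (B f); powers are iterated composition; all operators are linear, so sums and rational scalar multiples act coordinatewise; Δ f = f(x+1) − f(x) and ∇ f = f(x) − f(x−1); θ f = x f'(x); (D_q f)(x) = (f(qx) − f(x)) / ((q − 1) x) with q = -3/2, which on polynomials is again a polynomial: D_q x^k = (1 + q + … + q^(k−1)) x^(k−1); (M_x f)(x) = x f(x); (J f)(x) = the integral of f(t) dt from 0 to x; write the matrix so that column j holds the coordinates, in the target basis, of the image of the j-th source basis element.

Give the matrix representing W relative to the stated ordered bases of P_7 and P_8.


the matrix is [[0, 0, 0, 0, 0, 0, 0, 0]; [0, 0, 3/2, 21/4, 39/8, 165/16, 399/32, 1389/64]; [0, -3, 3/2, -21/2, -117/8, -165/4, -1995/32, -4167/32]; [0, 0, 3/4, -21/2, 117/8, 495/8, 1995/16, 20835/64]; [0, 0, 0, -7/4, 117/8, -165/4, -1995/16, -6945/16]; [0, 0, 0, 0, 39/32, -165/4, 1995/32, 20835/64]; [0, 0, 0, 0, 0, -33/16, 1995/32, -4167/32]; [0, 0, 0, 0, 0, 0, 133/64, -4167/32]; [0, 0, 0, 0, 0, 0, 0, -1389/448]] (rows listed top to bottom)

image of 1: 0
image of x: -3x^2
image of x^2: (3/4)x^3 + (3/2)x^2 + (3/2)x
image of x^3: -(7/4)x^4 - (21/2)x^3 - (21/2)x^2 + (21/4)x
image of x^4: (39/32)x^5 + (117/8)x^4 + (117/8)x^3 - (117/8)x^2 + (39/8)x
image of x^5: -(33/16)x^6 - (165/4)x^5 - (165/4)x^4 + (495/8)x^3 - (165/4)x^2 + (165/16)x
image of x^6: (133/64)x^7 + (1995/32)x^6 + (1995/32)x^5 - (1995/16)x^4 + (1995/16)x^3 - (1995/32)x^2 + (399/32)x
image of x^7: -(1389/448)x^8 - (4167/32)x^7 - (4167/32)x^6 + (20835/64)x^5 - (6945/16)x^4 + (20835/64)x^3 - (4167/32)x^2 + (1389/64)x
each image's coordinates form column j of the matrix


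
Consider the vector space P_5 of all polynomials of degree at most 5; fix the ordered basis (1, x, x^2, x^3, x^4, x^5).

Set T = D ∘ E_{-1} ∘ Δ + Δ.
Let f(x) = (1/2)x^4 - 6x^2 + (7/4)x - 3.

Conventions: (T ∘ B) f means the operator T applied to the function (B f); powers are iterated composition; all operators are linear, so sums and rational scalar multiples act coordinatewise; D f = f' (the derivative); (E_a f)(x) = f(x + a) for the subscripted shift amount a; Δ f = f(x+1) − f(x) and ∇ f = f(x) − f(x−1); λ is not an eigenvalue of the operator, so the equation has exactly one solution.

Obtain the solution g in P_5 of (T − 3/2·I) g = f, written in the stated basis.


g(x) = -(1/3)x^4 - (8/9)x^3 - (16/9)x^2 - (383/54)x - 503/81

write g with unknown coordinates in the stated basis and equate coefficients in (T − 3/2·I) g = f
solving from the highest basis element down gives g = -(1/3)x^4 - (8/9)x^3 - (16/9)x^2 - (383/54)x - 503/81
check: T g = -(4/3)x^3 - (26/3)x^2 - (80/9)x - 665/54
so T g − 3/2·g = (1/2)x^4 - 6x^2 + (7/4)x - 3 = f ✓


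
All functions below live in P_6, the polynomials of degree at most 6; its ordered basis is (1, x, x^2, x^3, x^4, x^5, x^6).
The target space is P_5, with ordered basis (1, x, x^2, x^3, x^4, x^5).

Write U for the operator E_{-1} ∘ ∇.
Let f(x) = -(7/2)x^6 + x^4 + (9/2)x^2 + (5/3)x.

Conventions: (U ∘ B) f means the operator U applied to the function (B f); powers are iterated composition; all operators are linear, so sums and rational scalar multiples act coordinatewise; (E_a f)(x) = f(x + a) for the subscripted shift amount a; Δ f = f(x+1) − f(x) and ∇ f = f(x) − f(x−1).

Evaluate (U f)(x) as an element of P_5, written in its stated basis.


g(x) = -21x^5 + (315/2)x^4 - 486x^3 + (1539/2)x^2 - 614x + 581/3

∇ f = -21x^5 + (105/2)x^4 - 66x^3 + (93/2)x^2 - 8x - 1/3
E_{-1} ∇ f = -21x^5 + (315/2)x^4 - 486x^3 + (1539/2)x^2 - 614x + 581/3


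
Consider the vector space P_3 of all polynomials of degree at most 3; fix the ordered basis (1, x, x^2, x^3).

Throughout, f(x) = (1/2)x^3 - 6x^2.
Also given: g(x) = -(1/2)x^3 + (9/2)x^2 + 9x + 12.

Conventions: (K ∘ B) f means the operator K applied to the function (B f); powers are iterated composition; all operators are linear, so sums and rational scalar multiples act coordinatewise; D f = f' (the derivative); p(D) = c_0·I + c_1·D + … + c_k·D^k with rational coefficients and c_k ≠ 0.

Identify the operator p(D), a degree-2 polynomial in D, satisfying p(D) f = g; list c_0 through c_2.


p(D) = -I − D − D^2, i.e. c_0 = -1, c_1 = -1, c_2 = -1

D^0 f = (1/2)x^3 - 6x^2
D^1 f = (3/2)x^2 - 12x
D^2 f = 3x - 12
matching coefficients of g against c_0 f + c_1 Df + … from the top degree down determines the c_i
solution: c_0 = -1, c_1 = -1, c_2 = -1


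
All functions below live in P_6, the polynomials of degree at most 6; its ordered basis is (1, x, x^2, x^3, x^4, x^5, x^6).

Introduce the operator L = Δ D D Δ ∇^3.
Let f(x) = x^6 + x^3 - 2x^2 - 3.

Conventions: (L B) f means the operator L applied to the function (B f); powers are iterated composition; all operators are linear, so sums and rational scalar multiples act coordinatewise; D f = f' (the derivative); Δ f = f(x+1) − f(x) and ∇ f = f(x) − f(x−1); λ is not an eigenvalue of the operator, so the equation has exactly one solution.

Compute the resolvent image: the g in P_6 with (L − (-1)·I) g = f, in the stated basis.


write g with unknown coordinates in the stated basis and equate coefficients in (L − (-1)·I) g = f
solving from the highest basis element down gives g = x^6 + x^3 - 2x^2 - 3
check: L g = 0
so L g − (-1)·g = x^6 + x^3 - 2x^2 - 3 = f ✓

the result is g(x) = x^6 + x^3 - 2x^2 - 3


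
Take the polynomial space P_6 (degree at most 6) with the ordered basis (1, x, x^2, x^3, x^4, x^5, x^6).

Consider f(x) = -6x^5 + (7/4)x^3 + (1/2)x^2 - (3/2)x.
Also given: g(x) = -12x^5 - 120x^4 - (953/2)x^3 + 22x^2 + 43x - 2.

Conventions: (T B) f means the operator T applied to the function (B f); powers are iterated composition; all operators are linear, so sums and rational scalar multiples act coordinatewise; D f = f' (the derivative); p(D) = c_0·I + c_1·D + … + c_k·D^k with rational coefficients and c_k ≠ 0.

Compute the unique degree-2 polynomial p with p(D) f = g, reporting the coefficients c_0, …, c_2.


c_0 = 2, c_1 = 4, c_2 = 4

D^0 f = -6x^5 + (7/4)x^3 + (1/2)x^2 - (3/2)x
D^1 f = -30x^4 + (21/4)x^2 + x - 3/2
D^2 f = -120x^3 + (21/2)x + 1
matching coefficients of g against c_0 f + c_1 Df + … from the top degree down determines the c_i
solution: c_0 = 2, c_1 = 4, c_2 = 4


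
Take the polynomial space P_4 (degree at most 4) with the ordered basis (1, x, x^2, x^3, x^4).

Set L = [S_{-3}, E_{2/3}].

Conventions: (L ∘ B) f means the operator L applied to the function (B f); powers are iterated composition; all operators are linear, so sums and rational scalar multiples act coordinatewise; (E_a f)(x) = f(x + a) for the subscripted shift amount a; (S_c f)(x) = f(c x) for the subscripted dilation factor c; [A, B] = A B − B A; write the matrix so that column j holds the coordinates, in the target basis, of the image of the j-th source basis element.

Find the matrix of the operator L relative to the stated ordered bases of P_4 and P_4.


image of 1: 0
image of x: 8/3
image of x^2: -16x - 32/9
image of x^3: 72x^2 + 32x + 224/27
image of x^4: -288x^3 - 192x^2 - (896/9)x - 1280/81
each image's coordinates form column j of the matrix

the matrix is [[0, 8/3, -32/9, 224/27, -1280/81]; [0, 0, -16, 32, -896/9]; [0, 0, 0, 72, -192]; [0, 0, 0, 0, -288]; [0, 0, 0, 0, 0]] (rows listed top to bottom)


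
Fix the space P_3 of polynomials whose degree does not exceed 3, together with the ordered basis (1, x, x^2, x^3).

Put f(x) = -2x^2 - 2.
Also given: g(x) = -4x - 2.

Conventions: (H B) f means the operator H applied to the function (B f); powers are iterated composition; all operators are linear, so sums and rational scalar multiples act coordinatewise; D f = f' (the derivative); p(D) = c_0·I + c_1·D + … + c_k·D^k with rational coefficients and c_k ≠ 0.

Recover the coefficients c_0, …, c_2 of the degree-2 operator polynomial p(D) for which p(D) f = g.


p(D) = D + (1/2)·D^2, i.e. c_0 = 0, c_1 = 1, c_2 = 1/2

D^0 f = -2x^2 - 2
D^1 f = -4x
D^2 f = -4
matching coefficients of g against c_0 f + c_1 Df + … from the top degree down determines the c_i
solution: c_0 = 0, c_1 = 1, c_2 = 1/2


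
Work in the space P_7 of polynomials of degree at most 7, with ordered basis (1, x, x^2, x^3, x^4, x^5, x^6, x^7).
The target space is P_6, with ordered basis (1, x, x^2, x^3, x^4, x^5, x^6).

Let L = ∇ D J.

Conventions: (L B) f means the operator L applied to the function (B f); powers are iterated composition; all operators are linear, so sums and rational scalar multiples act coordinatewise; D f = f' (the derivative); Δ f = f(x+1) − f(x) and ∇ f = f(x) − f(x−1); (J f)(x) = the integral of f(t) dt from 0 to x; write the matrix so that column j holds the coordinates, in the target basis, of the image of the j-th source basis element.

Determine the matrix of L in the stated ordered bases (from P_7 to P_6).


the matrix is [[0, 1, -1, 1, -1, 1, -1, 1]; [0, 0, 2, -3, 4, -5, 6, -7]; [0, 0, 0, 3, -6, 10, -15, 21]; [0, 0, 0, 0, 4, -10, 20, -35]; [0, 0, 0, 0, 0, 5, -15, 35]; [0, 0, 0, 0, 0, 0, 6, -21]; [0, 0, 0, 0, 0, 0, 0, 7]] (rows listed top to bottom)

image of 1: 0
image of x: 1
image of x^2: 2x - 1
image of x^3: 3x^2 - 3x + 1
image of x^4: 4x^3 - 6x^2 + 4x - 1
image of x^5: 5x^4 - 10x^3 + 10x^2 - 5x + 1
image of x^6: 6x^5 - 15x^4 + 20x^3 - 15x^2 + 6x - 1
image of x^7: 7x^6 - 21x^5 + 35x^4 - 35x^3 + 21x^2 - 7x + 1
each image's coordinates form column j of the matrix


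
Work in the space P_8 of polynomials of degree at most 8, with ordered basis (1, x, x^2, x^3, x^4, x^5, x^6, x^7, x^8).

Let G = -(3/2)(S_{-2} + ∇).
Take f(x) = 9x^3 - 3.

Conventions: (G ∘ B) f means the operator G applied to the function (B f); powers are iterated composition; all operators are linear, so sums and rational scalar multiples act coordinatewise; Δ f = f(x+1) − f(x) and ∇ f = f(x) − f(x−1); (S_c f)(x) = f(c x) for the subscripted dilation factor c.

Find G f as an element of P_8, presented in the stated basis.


S_{-2} f = -72x^3 - 3
∇ f = 27x^2 - 27x + 9
(S_{-2} + ∇) f = -72x^3 + 27x^2 - 27x + 6
(-(3/2)(S_{-2} + ∇)) f = 108x^3 - (81/2)x^2 + (81/2)x - 9

the image equals g(x) = 108x^3 - (81/2)x^2 + (81/2)x - 9


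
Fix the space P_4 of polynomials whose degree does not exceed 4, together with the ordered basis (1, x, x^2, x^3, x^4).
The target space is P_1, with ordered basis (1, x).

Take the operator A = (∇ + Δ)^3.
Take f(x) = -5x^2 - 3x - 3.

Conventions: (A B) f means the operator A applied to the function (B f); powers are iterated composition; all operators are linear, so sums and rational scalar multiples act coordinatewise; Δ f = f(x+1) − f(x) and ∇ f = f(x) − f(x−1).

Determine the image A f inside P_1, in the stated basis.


the result is g(x) = 0

∇ f = -10x + 2
Δ f = -10x - 8
(∇ + Δ) f = -20x - 6
∇ (∇ + Δ) f = -20
Δ (∇ + Δ) f = -20
(∇ + Δ) (∇ + Δ) f = -40
∇ (∇ + Δ) (∇ + Δ) f = 0
Δ (∇ + Δ) (∇ + Δ) f = 0
(∇ + Δ) (∇ + Δ) (∇ + Δ) f = 0


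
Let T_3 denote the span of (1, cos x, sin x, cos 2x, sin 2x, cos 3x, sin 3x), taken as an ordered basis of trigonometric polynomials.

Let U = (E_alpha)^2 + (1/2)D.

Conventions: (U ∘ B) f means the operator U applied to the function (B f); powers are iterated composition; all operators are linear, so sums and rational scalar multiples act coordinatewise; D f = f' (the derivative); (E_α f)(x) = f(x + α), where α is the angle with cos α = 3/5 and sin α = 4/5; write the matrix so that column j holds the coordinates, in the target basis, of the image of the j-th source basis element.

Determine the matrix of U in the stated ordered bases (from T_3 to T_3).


image of 1: 1
image of cos x: -(7/25)cos x - (73/50)sin x
image of sin x: (73/50)cos x - (7/25)sin x
image of cos 2x: -(527/625)cos 2x - (289/625)sin 2x
image of sin 2x: (289/625)cos 2x - (527/625)sin 2x
image of cos 3x: (11753/15625)cos 3x - (26283/31250)sin 3x
image of sin 3x: (26283/31250)cos 3x + (11753/15625)sin 3x
each image's coordinates form column j of the matrix

the matrix is [[1, 0, 0, 0, 0, 0, 0]; [0, -7/25, 73/50, 0, 0, 0, 0]; [0, -73/50, -7/25, 0, 0, 0, 0]; [0, 0, 0, -527/625, 289/625, 0, 0]; [0, 0, 0, -289/625, -527/625, 0, 0]; [0, 0, 0, 0, 0, 11753/15625, 26283/31250]; [0, 0, 0, 0, 0, -26283/31250, 11753/15625]] (rows listed top to bottom)


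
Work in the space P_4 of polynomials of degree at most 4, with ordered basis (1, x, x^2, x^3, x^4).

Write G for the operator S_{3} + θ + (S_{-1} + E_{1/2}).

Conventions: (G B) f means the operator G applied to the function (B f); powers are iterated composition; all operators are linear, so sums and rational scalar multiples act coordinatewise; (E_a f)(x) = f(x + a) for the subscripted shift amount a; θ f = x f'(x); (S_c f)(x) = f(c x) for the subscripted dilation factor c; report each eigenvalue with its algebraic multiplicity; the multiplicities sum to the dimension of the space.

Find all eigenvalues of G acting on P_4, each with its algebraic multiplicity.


λ = 3 (multiplicity 1), λ = 4 (multiplicity 1), λ = 13 (multiplicity 1), λ = 30 (multiplicity 1), λ = 87 (multiplicity 1)

image of 1: 3
image of x: 4x + 1/2
image of x^2: 13x^2 + x + 1/4
image of x^3: 30x^3 + (3/2)x^2 + (3/4)x + 1/8
image of x^4: 87x^4 + 2x^3 + (3/2)x^2 + (1/2)x + 1/16
the matrix is upper triangular; its diagonal is (3, 4, 13, 30, 87)
for a triangular matrix the eigenvalues are the diagonal entries, with algebraic multiplicity their repetition count


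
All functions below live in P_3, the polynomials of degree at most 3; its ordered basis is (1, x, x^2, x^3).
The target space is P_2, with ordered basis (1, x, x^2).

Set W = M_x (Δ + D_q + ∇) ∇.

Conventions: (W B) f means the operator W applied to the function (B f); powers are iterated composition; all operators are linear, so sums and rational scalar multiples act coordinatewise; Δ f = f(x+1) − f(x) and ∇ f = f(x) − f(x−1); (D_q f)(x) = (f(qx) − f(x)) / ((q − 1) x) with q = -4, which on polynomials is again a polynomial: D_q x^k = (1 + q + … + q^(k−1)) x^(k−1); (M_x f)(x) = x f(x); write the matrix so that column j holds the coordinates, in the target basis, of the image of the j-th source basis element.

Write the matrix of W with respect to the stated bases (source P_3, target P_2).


the matrix is [[0, 0, 0, 0]; [0, 0, 6, -9]; [0, 0, 0, 3]] (rows listed top to bottom)

image of 1: 0
image of x: 0
image of x^2: 6x
image of x^3: 3x^2 - 9x
each image's coordinates form column j of the matrix


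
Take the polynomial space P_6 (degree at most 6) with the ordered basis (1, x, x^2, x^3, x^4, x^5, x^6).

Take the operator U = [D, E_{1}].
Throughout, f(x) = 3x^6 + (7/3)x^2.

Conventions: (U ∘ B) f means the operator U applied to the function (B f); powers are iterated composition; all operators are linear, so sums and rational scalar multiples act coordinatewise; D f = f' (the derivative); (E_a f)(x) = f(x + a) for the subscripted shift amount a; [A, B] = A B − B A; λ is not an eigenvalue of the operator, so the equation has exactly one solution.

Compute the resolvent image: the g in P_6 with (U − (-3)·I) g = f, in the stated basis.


write g with unknown coordinates in the stated basis and equate coefficients in (U − (-3)·I) g = f
solving from the highest basis element down gives g = x^6 + (7/9)x^2
check: U g = 0
so U g − (-3)·g = 3x^6 + (7/3)x^2 = f ✓

the image equals g(x) = x^6 + (7/9)x^2


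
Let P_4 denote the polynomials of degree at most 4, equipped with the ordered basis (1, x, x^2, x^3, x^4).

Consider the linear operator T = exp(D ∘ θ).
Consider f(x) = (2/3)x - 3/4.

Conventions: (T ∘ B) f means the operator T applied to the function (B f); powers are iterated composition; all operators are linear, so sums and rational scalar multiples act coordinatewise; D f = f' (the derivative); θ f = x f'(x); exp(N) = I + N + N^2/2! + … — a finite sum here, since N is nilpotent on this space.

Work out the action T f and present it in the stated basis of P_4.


the image equals g(x) = (2/3)x - 1/12

order-1 term: 2/3
the series for exp(D ∘ θ) f terminates at order 1
exp(D ∘ θ) f = (2/3)x - 1/12


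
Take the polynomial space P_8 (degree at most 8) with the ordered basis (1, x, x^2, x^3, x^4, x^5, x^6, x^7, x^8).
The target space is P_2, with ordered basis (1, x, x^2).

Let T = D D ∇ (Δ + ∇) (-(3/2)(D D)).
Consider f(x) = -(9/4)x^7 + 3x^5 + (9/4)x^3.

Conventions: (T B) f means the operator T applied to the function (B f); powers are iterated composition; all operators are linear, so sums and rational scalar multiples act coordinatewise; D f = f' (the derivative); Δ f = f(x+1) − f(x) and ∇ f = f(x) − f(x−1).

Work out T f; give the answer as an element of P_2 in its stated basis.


g(x) = 34020x - 17010

D f = -(63/4)x^6 + 15x^4 + (27/4)x^2
D D f = -(189/2)x^5 + 60x^3 + (27/2)x
(-(3/2)(D D)) f = (567/4)x^5 - 90x^3 - (81/4)x
Δ (-(3/2)(D D)) f = (2835/4)x^4 + (2835/2)x^3 + (2295/2)x^2 + (1755/4)x + 63/2
∇ (-(3/2)(D D)) f = (2835/4)x^4 - (2835/2)x^3 + (2295/2)x^2 - (1755/4)x + 63/2
(Δ + ∇) (-(3/2)(D D)) f = (2835/2)x^4 + 2295x^2 + 63
∇ (Δ + ∇) (-(3/2)(D D)) f = 5670x^3 - 8505x^2 + 10260x - 7425/2
D ∇ (Δ + ∇) (-(3/2)(D D)) f = 17010x^2 - 17010x + 10260
D D ∇ (Δ + ∇) (-(3/2)(D D)) f = 34020x - 17010


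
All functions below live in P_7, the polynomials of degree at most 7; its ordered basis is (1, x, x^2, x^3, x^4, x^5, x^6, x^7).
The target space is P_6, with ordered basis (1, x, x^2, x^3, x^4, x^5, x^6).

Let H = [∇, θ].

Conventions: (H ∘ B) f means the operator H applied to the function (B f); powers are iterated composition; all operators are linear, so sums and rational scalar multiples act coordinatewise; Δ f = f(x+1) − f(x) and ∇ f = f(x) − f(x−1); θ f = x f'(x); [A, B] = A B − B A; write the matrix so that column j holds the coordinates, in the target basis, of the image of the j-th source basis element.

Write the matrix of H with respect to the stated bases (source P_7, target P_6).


the matrix is [[0, 1, -2, 3, -4, 5, -6, 7]; [0, 0, 2, -6, 12, -20, 30, -42]; [0, 0, 0, 3, -12, 30, -60, 105]; [0, 0, 0, 0, 4, -20, 60, -140]; [0, 0, 0, 0, 0, 5, -30, 105]; [0, 0, 0, 0, 0, 0, 6, -42]; [0, 0, 0, 0, 0, 0, 0, 7]] (rows listed top to bottom)

image of 1: 0
image of x: 1
image of x^2: 2x - 2
image of x^3: 3x^2 - 6x + 3
image of x^4: 4x^3 - 12x^2 + 12x - 4
image of x^5: 5x^4 - 20x^3 + 30x^2 - 20x + 5
image of x^6: 6x^5 - 30x^4 + 60x^3 - 60x^2 + 30x - 6
image of x^7: 7x^6 - 42x^5 + 105x^4 - 140x^3 + 105x^2 - 42x + 7
each image's coordinates form column j of the matrix


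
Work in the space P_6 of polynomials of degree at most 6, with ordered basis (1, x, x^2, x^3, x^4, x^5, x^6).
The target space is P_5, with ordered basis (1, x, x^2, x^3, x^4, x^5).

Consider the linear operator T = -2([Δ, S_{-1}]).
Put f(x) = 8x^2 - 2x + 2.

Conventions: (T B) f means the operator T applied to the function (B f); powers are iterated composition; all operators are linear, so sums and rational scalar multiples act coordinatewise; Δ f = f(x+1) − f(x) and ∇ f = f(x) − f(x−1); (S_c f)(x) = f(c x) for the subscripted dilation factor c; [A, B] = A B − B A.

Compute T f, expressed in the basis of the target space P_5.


the image equals g(x) = -64x - 8

S_{-1} f = 8x^2 + 2x + 2
Δ S_{-1} f = 16x + 10
Δ f = 16x + 6
S_{-1} Δ f = -16x + 6
[Δ, S_{-1}] f = 32x + 4
(-2([Δ, S_{-1}])) f = -64x - 8


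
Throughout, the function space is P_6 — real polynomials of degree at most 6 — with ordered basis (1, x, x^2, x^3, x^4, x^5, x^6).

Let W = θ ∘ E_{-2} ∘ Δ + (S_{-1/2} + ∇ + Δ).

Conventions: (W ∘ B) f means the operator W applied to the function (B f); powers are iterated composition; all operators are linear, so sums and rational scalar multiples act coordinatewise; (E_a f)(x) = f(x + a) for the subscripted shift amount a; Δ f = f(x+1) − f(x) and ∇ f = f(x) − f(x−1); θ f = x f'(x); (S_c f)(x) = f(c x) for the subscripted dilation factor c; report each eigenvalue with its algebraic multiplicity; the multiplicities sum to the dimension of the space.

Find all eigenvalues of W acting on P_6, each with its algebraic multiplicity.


λ = -1/2 (multiplicity 1), λ = -1/8 (multiplicity 1), λ = -1/32 (multiplicity 1), λ = 1/64 (multiplicity 1), λ = 1/16 (multiplicity 1), λ = 1/4 (multiplicity 1), λ = 1 (multiplicity 1)

image of 1: 1
image of x: -(1/2)x + 2
image of x^2: (1/4)x^2 + 6x
image of x^3: -(1/8)x^3 + 12x^2 - 9x + 2
image of x^4: (1/16)x^4 + 20x^3 - 36x^2 + 36x
image of x^5: -(1/32)x^5 + 30x^4 - 90x^3 + 160x^2 - 75x + 2
image of x^6: (1/64)x^6 + 42x^5 - 180x^4 + 460x^3 - 450x^2 + 198x
the matrix is upper triangular; its diagonal is (1, -1/2, 1/4, -1/8, 1/16, -1/32, 1/64)
for a triangular matrix the eigenvalues are the diagonal entries, with algebraic multiplicity their repetition count


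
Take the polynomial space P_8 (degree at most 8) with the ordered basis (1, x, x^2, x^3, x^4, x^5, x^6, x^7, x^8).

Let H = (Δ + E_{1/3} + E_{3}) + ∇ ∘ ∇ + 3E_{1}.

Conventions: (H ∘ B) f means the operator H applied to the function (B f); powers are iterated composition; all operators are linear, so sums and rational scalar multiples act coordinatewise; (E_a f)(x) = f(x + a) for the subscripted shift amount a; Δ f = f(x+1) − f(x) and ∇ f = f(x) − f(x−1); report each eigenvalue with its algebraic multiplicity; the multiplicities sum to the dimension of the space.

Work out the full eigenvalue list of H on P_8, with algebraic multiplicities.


image of 1: 5
image of x: 5x + 22/3
image of x^2: 5x^2 + (44/3)x + 136/9
image of x^3: 5x^3 + 22x^2 + (136/3)x + 676/27
image of x^4: 5x^4 + (88/3)x^3 + (272/3)x^2 + (2704/27)x + 8020/81
image of x^5: 5x^5 + (110/3)x^4 + (1360/9)x^3 + (6760/27)x^2 + (40100/81)x + 52732/243
image of x^6: 5x^6 + 44x^5 + (680/3)x^4 + (13520/27)x^3 + (40100/27)x^2 + (105464/81)x + 579556/729
image of x^7: 5x^7 + (154/3)x^6 + (952/3)x^5 + (23660/27)x^4 + (280700/81)x^3 + (369124/81)x^2 + (4056892/729)x + 4516156/2187
image of x^8: 5x^8 + (176/3)x^7 + (3808/9)x^6 + (37856/27)x^5 + (561400/81)x^4 + (2952992/243)x^3 + (16227568/729)x^2 + (36129248/2187)x + 44739460/6561
the matrix is upper triangular; its diagonal is (5, 5, 5, 5, 5, 5, 5, 5, 5)
for a triangular matrix the eigenvalues are the diagonal entries, with algebraic multiplicity their repetition count

λ = 5 (multiplicity 9)


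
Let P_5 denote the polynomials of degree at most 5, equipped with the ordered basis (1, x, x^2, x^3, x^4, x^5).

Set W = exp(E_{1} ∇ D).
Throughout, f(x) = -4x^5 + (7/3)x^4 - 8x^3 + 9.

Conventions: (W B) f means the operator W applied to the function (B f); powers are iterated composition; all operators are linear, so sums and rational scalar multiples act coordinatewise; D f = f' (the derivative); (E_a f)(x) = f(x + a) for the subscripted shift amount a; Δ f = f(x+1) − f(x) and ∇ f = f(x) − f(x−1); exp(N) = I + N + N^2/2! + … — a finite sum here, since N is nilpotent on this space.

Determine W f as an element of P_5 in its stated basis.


order-1 term: -80x^3 - 92x^2 - 100x - 104/3
order-2 term: -240x - 212
the series for exp(E_{1} ∇ D) f terminates at order 2
exp(E_{1} ∇ D) f = -4x^5 + (7/3)x^4 - 88x^3 - 92x^2 - 340x - 713/3

g(x) = -4x^5 + (7/3)x^4 - 88x^3 - 92x^2 - 340x - 713/3


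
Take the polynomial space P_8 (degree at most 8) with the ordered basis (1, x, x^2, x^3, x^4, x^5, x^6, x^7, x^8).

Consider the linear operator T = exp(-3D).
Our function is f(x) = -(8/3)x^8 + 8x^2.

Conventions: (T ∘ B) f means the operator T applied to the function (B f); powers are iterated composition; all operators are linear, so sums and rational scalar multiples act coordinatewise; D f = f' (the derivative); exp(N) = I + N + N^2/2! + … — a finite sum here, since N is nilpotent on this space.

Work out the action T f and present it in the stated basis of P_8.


order-1 term: 64x^7 - 48x
order-2 term: -672x^6 + 72
order-3 term: 4032x^5
order-4 term: -15120x^4
order-5 term: 36288x^3
order-6 term: -54432x^2
order-7 term: 46656x
order-8 term: -17496
the series for exp(-3D) f terminates at order 8
exp(-3D) f = -(8/3)x^8 + 64x^7 - 672x^6 + 4032x^5 - 15120x^4 + 36288x^3 - 54424x^2 + 46608x - 17424

g(x) = -(8/3)x^8 + 64x^7 - 672x^6 + 4032x^5 - 15120x^4 + 36288x^3 - 54424x^2 + 46608x - 17424


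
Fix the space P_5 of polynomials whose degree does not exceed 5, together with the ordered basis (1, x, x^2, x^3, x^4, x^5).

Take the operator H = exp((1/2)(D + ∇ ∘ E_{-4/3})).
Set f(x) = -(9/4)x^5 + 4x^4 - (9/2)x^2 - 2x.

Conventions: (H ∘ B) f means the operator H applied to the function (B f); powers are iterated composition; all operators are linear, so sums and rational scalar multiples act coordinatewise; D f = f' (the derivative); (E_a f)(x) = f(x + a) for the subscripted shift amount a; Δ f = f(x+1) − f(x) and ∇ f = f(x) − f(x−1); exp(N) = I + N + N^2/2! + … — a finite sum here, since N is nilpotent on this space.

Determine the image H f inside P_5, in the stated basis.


g(x) = -(9/4)x^5 - (29/4)x^4 + (139/4)x^3 - (79/2)x^2 - (1357/16)x + 56209/432

order-1 term: -(45/4)x^4 + (229/4)x^3 - (641/4)x^2 + (1781/8)x - 25873/216
order-2 term: -(45/2)x^3 + (591/4)x^2 - (6943/16)x + 5767/12
order-3 term: -(45/2)x^2 + (559/4)x - 4379/16
order-4 term: -(45/4)x + 181/4
order-5 term: -9/4
the series for exp((1/2)(D + ∇ ∘ E_{-4/3})) f terminates at order 5
exp((1/2)(D + ∇ ∘ E_{-4/3})) f = -(9/4)x^5 - (29/4)x^4 + (139/4)x^3 - (79/2)x^2 - (1357/16)x + 56209/432


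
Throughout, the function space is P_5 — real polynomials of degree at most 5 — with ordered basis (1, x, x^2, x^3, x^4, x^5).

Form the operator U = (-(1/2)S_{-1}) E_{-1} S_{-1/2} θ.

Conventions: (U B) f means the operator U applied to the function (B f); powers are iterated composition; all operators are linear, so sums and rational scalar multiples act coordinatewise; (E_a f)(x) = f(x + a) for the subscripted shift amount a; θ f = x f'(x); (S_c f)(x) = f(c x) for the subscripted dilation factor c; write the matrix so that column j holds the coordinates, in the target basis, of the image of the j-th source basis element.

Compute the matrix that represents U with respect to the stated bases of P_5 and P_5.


the matrix is [[0, -1/4, -1/4, -3/16, -1/8, -5/64]; [0, -1/4, -1/2, -9/16, -1/2, -25/64]; [0, 0, -1/4, -9/16, -3/4, -25/32]; [0, 0, 0, -3/16, -1/2, -25/32]; [0, 0, 0, 0, -1/8, -25/64]; [0, 0, 0, 0, 0, -5/64]] (rows listed top to bottom)

image of 1: 0
image of x: -(1/4)x - 1/4
image of x^2: -(1/4)x^2 - (1/2)x - 1/4
image of x^3: -(3/16)x^3 - (9/16)x^2 - (9/16)x - 3/16
image of x^4: -(1/8)x^4 - (1/2)x^3 - (3/4)x^2 - (1/2)x - 1/8
image of x^5: -(5/64)x^5 - (25/64)x^4 - (25/32)x^3 - (25/32)x^2 - (25/64)x - 5/64
each image's coordinates form column j of the matrix


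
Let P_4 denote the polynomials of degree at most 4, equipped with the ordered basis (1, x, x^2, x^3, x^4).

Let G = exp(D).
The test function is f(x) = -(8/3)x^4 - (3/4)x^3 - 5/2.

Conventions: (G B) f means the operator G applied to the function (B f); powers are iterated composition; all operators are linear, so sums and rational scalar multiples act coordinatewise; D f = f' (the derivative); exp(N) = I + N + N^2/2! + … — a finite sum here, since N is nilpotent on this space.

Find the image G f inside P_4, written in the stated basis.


order-1 term: -(32/3)x^3 - (9/4)x^2
order-2 term: -16x^2 - (9/4)x
order-3 term: -(32/3)x - 3/4
order-4 term: -8/3
the series for exp(D) f terminates at order 4
exp(D) f = -(8/3)x^4 - (137/12)x^3 - (73/4)x^2 - (155/12)x - 71/12

the image equals g(x) = -(8/3)x^4 - (137/12)x^3 - (73/4)x^2 - (155/12)x - 71/12


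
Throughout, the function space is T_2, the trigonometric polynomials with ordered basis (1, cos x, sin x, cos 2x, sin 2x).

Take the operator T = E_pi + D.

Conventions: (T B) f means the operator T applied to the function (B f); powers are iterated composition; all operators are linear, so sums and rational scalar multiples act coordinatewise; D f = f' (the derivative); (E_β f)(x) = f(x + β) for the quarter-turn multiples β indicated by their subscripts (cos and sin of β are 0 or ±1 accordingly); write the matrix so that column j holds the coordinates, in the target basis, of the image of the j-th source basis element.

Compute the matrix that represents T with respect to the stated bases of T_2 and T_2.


the matrix is [[1, 0, 0, 0, 0]; [0, -1, 1, 0, 0]; [0, -1, -1, 0, 0]; [0, 0, 0, 1, 2]; [0, 0, 0, -2, 1]] (rows listed top to bottom)

image of 1: 1
image of cos x: -cos x - sin x
image of sin x: cos x - sin x
image of cos 2x: cos 2x - 2sin 2x
image of sin 2x: 2cos 2x + sin 2x
each image's coordinates form column j of the matrix


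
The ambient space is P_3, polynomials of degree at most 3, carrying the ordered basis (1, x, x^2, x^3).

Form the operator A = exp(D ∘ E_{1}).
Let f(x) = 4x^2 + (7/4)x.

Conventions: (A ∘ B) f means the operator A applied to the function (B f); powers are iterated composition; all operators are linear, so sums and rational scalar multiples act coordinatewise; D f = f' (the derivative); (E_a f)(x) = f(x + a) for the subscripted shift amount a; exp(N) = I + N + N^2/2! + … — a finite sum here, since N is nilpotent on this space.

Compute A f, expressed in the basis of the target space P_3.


the image equals g(x) = 4x^2 + (39/4)x + 55/4

order-1 term: 8x + 39/4
order-2 term: 4
the series for exp(D ∘ E_{1}) f terminates at order 2
exp(D ∘ E_{1}) f = 4x^2 + (39/4)x + 55/4


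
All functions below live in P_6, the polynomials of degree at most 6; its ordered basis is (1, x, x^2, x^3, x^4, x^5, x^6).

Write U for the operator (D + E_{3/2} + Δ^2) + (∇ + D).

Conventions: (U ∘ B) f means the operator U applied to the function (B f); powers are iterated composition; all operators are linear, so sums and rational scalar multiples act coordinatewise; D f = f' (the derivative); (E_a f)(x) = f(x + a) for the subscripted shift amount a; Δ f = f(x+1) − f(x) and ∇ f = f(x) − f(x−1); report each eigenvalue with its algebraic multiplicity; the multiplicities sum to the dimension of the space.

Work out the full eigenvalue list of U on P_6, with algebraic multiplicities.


image of 1: 1
image of x: x + 9/2
image of x^2: x^2 + 9x + 13/4
image of x^3: x^3 + (27/2)x^2 + (39/4)x + 83/8
image of x^4: x^4 + 18x^3 + (39/2)x^2 + (83/2)x + 289/16
image of x^5: x^5 + (45/2)x^4 + (65/2)x^3 + (415/4)x^2 + (1445/16)x + 1235/32
image of x^6: x^6 + 27x^5 + (195/4)x^4 + (415/2)x^3 + (4335/16)x^2 + (3705/16)x + 4633/64
the matrix is upper triangular; its diagonal is (1, 1, 1, 1, 1, 1, 1)
for a triangular matrix the eigenvalues are the diagonal entries, with algebraic multiplicity their repetition count

λ = 1 (multiplicity 7)
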